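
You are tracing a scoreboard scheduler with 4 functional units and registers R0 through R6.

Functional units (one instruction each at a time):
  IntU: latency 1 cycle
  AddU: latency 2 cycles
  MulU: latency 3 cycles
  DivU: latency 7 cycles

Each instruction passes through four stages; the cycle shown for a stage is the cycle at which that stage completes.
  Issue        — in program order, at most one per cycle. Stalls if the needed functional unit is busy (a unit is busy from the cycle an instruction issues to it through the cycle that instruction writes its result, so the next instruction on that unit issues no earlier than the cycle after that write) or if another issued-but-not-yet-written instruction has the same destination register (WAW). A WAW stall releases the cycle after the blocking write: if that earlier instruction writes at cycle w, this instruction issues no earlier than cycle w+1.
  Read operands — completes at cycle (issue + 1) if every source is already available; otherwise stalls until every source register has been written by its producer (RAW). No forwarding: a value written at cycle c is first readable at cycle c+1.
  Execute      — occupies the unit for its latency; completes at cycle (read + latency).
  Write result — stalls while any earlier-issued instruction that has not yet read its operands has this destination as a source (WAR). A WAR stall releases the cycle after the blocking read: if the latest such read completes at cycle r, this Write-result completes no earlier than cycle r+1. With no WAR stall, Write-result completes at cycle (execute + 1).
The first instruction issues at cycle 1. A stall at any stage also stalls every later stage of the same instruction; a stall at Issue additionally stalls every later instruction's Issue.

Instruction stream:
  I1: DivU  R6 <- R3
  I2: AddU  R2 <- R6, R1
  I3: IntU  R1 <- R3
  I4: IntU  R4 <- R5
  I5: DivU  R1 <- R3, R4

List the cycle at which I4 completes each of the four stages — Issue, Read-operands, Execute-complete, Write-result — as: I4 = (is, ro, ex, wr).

c1: I1→DivU
c2: I1 RO · I2→AddU
c3: I3→IntU
c4: I3 RO
c5: I3 EX
c9: I1 EX
c10: I1 WR R6
c11: I2 RO
c12: I3 WR R1
c13: I2 EX · I4→IntU
c14: I2 WR R2 · I4 RO · I5→DivU
c15: I4 EX
c16: I4 WR R4
c17: I5 RO
c24: I5 EX
c25: I5 WR R1

I4 = (13, 14, 15, 16)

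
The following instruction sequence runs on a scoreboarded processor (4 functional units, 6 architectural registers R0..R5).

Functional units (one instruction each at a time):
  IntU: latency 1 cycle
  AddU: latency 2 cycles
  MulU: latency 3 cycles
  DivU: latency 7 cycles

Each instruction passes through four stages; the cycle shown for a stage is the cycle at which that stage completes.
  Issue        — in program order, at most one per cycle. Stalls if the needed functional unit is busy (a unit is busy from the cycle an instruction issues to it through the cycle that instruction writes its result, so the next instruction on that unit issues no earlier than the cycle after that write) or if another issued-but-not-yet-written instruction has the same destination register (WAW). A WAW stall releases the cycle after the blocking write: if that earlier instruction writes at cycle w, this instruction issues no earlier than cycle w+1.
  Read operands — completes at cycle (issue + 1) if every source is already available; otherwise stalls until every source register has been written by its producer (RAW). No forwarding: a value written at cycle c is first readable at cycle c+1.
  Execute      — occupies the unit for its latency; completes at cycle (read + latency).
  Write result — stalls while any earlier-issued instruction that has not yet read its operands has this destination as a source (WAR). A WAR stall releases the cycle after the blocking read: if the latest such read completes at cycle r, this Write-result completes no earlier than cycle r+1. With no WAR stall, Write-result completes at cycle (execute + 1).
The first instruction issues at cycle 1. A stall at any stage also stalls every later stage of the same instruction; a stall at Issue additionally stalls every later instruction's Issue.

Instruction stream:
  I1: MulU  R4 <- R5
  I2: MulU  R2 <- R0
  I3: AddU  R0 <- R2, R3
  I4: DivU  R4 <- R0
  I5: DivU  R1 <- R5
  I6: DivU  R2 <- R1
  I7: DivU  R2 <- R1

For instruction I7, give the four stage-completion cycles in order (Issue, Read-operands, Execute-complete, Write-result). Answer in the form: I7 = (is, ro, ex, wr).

I1: IS=1 RO=2 EX=5 WR=6
I2: IS=7 RO=8 EX=11 WR=12  [struct: MulU busy until I1 writes@6]
I3: IS=8 RO=13 EX=15 WR=16  [RAW R2: wait I2 write@12]
I4: IS=9 RO=17 EX=24 WR=25  [RAW R0: wait I3 write@16]
I5: IS=26 RO=27 EX=34 WR=35  [struct: DivU busy until I4 writes@25]
I6: IS=36 RO=37 EX=44 WR=45  [struct: DivU busy until I5 writes@35]
I7: IS=46 RO=47 EX=54 WR=55  [struct: DivU busy until I6 writes@45]

I7 = (46, 47, 54, 55)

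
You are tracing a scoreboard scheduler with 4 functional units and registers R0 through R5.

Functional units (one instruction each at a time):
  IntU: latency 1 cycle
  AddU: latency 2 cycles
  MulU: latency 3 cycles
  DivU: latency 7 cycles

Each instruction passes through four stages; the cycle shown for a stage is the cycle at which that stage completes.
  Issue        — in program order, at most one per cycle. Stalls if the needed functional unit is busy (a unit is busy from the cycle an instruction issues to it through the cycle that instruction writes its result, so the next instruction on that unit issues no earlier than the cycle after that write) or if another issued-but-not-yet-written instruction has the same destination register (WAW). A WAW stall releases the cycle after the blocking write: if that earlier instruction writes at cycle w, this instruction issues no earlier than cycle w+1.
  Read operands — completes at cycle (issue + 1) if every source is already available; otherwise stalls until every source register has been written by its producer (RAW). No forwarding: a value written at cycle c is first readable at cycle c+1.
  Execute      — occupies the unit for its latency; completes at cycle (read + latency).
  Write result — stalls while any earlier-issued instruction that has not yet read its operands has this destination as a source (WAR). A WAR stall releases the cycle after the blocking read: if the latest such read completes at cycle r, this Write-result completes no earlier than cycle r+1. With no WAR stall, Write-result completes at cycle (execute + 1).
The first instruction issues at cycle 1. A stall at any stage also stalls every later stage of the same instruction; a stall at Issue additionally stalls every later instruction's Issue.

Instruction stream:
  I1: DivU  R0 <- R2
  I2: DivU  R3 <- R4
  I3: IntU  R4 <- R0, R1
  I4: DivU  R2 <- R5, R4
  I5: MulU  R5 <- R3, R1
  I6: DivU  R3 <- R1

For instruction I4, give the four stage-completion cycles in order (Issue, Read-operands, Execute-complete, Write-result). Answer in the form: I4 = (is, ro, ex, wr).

I4 = (21, 22, 29, 30)

  I1 | 1 | 2 | 9 | 10
  I2 | 11 | 12 | 19 | 20   struct: DivU busy until I1 writes@10
  I3 | 12 | 13 | 14 | 15
  I4 | 21 | 22 | 29 | 30   struct: DivU busy until I2 writes@20
  I5 | 22 | 23 | 26 | 27
  I6 | 31 | 32 | 39 | 40   struct: DivU busy until I4 writes@30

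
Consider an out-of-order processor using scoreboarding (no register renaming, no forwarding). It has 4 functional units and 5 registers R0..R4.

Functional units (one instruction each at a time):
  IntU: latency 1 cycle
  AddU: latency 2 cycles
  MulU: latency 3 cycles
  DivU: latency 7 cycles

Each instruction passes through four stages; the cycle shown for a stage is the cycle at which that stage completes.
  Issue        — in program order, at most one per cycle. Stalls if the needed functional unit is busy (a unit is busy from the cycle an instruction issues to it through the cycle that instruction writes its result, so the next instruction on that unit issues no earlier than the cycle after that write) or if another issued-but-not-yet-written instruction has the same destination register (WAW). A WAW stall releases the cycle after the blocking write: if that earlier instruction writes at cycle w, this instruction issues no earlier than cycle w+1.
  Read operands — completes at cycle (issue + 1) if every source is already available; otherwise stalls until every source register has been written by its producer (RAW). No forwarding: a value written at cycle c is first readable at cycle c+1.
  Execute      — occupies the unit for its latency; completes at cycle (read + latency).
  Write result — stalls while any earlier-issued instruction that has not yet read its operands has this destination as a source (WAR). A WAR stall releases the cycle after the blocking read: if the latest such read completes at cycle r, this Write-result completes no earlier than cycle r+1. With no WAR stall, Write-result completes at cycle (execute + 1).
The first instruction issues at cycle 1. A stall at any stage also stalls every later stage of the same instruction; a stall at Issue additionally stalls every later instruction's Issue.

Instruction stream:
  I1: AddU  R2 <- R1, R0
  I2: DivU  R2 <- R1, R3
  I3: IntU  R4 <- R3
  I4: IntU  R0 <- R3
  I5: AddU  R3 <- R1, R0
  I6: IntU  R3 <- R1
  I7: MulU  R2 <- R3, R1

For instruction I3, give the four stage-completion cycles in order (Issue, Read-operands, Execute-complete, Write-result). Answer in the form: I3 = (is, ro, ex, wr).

I3 = (7, 8, 9, 10)

cycle 1: I1→AddU
cycle 2: I1 RO
cycle 4: I1 EX
cycle 5: I1 WR R2
cycle 6: I2→DivU
cycle 7: I2 RO · I3→IntU
cycle 8: I3 RO
cycle 9: I3 EX
cycle 10: I3 WR R4
cycle 11: I4→IntU
cycle 12: I4 RO · I5→AddU
cycle 13: I4 EX
cycle 14: I2 EX · I4 WR R0
cycle 15: I2 WR R2 · I5 RO
cycle 17: I5 EX
cycle 18: I5 WR R3
cycle 19: I6→IntU
cycle 20: I6 RO · I7→MulU
cycle 21: I6 EX
cycle 22: I6 WR R3
cycle 23: I7 RO
cycle 26: I7 EX
cycle 27: I7 WR R2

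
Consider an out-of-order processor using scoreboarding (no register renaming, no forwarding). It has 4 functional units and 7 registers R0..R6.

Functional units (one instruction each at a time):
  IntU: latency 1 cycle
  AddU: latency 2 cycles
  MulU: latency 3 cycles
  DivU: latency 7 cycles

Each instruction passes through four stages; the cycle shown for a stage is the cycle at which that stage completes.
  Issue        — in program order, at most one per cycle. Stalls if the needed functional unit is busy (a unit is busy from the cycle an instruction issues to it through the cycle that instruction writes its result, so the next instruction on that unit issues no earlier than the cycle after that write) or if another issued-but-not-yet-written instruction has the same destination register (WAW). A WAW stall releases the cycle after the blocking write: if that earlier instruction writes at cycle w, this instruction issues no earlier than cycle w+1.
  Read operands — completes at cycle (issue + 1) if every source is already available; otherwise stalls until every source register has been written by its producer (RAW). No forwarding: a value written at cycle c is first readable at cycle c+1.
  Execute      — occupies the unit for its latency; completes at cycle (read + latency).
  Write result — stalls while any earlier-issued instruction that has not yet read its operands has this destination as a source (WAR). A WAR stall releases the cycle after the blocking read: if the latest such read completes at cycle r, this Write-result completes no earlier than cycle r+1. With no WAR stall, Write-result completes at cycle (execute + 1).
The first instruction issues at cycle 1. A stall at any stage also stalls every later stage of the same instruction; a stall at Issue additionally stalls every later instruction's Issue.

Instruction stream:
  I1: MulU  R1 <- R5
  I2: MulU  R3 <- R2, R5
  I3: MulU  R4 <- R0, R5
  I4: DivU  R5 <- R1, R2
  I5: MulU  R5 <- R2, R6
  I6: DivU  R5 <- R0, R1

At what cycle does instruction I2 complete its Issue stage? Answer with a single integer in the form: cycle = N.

cycle = 7

1) issue 1, read 2, done 5, write 6
2) issue 7, read 8, done 11, write 12  <struct: MulU busy until I1 writes@6>
3) issue 13, read 14, done 17, write 18  <struct: MulU busy until I2 writes@12>
4) issue 14, read 15, done 22, write 23
5) issue 24, read 25, done 28, write 29  <WAW R5: wait I4 write@23>
6) issue 30, read 31, done 38, write 39  <WAW R5: wait I5 write@29>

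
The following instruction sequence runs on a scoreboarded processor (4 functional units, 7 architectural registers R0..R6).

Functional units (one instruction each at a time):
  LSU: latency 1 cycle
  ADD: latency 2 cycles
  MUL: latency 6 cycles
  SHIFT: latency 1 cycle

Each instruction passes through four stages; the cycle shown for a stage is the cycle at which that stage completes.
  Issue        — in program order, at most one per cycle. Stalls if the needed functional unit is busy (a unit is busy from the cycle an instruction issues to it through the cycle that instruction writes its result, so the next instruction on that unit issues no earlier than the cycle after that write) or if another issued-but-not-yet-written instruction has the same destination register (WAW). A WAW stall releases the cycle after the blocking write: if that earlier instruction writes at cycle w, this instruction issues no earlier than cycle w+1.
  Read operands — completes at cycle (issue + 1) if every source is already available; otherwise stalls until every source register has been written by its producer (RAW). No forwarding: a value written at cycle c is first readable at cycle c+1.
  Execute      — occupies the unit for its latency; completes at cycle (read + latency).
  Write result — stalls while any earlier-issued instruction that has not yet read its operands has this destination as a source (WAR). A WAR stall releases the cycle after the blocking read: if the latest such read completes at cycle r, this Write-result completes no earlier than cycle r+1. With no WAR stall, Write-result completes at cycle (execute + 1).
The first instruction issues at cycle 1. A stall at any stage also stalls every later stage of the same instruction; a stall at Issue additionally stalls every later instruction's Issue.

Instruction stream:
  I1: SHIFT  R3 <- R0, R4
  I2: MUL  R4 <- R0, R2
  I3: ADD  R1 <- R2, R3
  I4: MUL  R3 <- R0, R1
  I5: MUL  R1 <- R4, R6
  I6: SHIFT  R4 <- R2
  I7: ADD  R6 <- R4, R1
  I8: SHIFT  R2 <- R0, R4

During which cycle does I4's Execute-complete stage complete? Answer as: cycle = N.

t=1  I1→SHIFT
t=2  I1 RO | I2→MUL
t=3  I1 EX | I2 RO | I3→ADD
t=4  I1 WR R3
t=5  I3 RO
t=7  I3 EX
t=8  I3 WR R1
t=9  I2 EX
t=10  I2 WR R4
t=11  I4→MUL
t=12  I4 RO
t=18  I4 EX
t=19  I4 WR R3
t=20  I5→MUL
t=21  I5 RO | I6→SHIFT
t=22  I6 RO | I7→ADD
t=23  I6 EX
t=24  I6 WR R4
t=25  I8→SHIFT
t=26  I8 RO
t=27  I5 EX | I8 EX
t=28  I5 WR R1 | I8 WR R2
t=29  I7 RO
t=31  I7 EX
t=32  I7 WR R6

cycle = 18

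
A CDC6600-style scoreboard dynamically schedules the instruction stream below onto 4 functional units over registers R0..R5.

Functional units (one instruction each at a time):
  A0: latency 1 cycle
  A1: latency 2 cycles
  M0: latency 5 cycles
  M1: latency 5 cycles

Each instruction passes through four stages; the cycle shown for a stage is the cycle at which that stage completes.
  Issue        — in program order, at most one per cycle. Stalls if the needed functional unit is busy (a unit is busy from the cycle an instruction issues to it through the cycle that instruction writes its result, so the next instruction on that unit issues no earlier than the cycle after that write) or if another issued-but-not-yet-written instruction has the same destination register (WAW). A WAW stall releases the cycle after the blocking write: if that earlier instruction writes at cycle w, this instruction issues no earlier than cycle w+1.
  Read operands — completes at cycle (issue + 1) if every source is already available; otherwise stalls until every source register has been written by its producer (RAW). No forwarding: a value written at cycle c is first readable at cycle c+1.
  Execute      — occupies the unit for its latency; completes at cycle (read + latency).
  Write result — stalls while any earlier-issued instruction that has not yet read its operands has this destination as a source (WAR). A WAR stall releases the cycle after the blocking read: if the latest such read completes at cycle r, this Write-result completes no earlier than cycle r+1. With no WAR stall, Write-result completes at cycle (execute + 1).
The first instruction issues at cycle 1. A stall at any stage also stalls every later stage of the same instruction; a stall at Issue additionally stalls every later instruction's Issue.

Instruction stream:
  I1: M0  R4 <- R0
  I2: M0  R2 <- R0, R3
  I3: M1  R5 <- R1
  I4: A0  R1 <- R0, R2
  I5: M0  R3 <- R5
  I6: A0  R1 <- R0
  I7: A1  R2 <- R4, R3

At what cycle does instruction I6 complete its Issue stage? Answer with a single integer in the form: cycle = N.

cycle = 20

cycle 1: I1→M0
cycle 2: I1 RO
cycle 7: I1 EX
cycle 8: I1 WR R4
cycle 9: I2→M0
cycle 10: I2 RO · I3→M1
cycle 11: I3 RO · I4→A0
cycle 15: I2 EX
cycle 16: I2 WR R2 · I3 EX
cycle 17: I3 WR R5 · I4 RO · I5→M0
cycle 18: I4 EX · I5 RO
cycle 19: I4 WR R1
cycle 20: I6→A0
cycle 21: I6 RO · I7→A1
cycle 22: I6 EX
cycle 23: I5 EX · I6 WR R1
cycle 24: I5 WR R3
cycle 25: I7 RO
cycle 27: I7 EX
cycle 28: I7 WR R2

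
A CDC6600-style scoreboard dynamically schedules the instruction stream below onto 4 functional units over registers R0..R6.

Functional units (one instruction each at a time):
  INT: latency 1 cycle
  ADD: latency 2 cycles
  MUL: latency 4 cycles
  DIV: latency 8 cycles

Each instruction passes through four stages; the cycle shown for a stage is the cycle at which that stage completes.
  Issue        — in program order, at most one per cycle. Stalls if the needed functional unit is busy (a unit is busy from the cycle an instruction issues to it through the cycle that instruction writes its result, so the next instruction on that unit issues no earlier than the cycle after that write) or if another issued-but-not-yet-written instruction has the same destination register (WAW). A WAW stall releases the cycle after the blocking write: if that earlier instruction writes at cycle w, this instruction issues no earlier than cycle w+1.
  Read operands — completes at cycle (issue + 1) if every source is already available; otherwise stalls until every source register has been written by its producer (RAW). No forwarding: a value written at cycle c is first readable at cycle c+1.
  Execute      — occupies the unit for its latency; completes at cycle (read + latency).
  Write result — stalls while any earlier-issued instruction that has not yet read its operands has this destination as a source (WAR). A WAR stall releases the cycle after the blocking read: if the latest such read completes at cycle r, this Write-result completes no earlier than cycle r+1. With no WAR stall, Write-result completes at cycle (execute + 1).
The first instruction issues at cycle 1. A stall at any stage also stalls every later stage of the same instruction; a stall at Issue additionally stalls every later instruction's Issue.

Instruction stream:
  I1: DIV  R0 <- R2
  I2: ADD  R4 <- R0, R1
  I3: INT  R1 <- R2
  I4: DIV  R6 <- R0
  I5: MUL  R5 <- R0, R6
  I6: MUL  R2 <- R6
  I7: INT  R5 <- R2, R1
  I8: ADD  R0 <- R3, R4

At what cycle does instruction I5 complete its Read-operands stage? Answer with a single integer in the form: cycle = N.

I1 -> (1, 2, 10, 11)
I2 -> (2, 12, 14, 15)  // RAW R0: wait I1 write@11
I3 -> (3, 4, 5, 13)  // WAR R1: wait I2 read@12
I4 -> (12, 13, 21, 22)  // struct: DIV busy until I1 writes@11
I5 -> (13, 23, 27, 28)  // RAW R6: wait I4 write@22
I6 -> (29, 30, 34, 35)  // struct: MUL busy until I5 writes@28
I7 -> (30, 36, 37, 38)  // RAW R2: wait I6 write@35
I8 -> (31, 32, 34, 35)

cycle = 23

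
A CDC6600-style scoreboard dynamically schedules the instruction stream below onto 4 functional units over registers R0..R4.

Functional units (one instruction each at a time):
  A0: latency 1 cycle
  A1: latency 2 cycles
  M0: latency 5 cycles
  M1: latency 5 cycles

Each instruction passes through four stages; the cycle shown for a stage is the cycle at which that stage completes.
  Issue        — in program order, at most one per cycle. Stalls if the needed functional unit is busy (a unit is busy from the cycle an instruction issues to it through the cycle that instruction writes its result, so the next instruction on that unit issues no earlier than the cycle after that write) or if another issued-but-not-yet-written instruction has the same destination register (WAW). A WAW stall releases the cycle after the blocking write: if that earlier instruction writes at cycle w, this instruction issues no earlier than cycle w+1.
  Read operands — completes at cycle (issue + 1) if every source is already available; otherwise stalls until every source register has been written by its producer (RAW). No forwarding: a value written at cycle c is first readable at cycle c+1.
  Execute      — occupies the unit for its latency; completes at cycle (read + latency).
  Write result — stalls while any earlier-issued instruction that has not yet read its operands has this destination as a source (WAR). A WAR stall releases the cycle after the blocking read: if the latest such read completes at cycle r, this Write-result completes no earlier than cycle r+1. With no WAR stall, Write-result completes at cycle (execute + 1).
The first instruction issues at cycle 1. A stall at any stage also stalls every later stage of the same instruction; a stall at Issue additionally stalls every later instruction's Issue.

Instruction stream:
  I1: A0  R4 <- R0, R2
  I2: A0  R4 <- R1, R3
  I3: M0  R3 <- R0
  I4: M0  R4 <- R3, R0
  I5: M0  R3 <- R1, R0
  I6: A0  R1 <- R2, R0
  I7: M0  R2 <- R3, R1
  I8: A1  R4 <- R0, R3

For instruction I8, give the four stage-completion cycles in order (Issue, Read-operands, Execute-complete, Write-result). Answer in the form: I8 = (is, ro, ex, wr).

I8 = (31, 32, 34, 35)

I1: IS=1 RO=2 EX=3 WR=4
I2: IS=5 RO=6 EX=7 WR=8  [struct: A0 busy until I1 writes@4]
I3: IS=6 RO=7 EX=12 WR=13
I4: IS=14 RO=15 EX=20 WR=21  [struct: M0 busy until I3 writes@13]
I5: IS=22 RO=23 EX=28 WR=29  [struct: M0 busy until I4 writes@21]
I6: IS=23 RO=24 EX=25 WR=26
I7: IS=30 RO=31 EX=36 WR=37  [struct: M0 busy until I5 writes@29]
I8: IS=31 RO=32 EX=34 WR=35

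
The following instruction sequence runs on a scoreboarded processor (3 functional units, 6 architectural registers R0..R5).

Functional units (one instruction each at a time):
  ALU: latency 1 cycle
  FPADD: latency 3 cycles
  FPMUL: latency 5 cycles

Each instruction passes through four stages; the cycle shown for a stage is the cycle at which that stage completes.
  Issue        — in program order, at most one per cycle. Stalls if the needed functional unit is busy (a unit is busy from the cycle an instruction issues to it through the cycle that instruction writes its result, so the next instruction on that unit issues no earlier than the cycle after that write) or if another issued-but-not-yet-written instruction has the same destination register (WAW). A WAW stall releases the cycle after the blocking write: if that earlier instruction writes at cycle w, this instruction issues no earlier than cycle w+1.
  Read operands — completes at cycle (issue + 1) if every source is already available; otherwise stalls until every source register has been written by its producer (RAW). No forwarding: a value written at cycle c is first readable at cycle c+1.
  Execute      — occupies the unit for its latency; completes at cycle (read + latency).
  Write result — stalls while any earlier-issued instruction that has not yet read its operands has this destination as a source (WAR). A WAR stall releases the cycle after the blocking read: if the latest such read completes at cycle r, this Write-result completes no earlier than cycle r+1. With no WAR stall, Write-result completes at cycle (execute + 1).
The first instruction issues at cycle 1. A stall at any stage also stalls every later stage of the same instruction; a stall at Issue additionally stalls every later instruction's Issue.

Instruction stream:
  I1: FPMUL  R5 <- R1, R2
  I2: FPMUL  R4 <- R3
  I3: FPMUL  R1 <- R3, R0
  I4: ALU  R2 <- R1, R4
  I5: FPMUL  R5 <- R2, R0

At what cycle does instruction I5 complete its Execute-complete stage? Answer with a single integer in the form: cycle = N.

t=1  I1 issues→FPMUL
t=2  I1 reads
t=7  I1 exec-done
t=8  I1 writes R5
t=9  I2 issues→FPMUL
t=10  I2 reads
t=15  I2 exec-done
t=16  I2 writes R4
t=17  I3 issues→FPMUL
t=18  I3 reads | I4 issues→ALU
t=23  I3 exec-done
t=24  I3 writes R1
t=25  I4 reads | I5 issues→FPMUL
t=26  I4 exec-done
t=27  I4 writes R2
t=28  I5 reads
t=33  I5 exec-done
t=34  I5 writes R5

cycle = 33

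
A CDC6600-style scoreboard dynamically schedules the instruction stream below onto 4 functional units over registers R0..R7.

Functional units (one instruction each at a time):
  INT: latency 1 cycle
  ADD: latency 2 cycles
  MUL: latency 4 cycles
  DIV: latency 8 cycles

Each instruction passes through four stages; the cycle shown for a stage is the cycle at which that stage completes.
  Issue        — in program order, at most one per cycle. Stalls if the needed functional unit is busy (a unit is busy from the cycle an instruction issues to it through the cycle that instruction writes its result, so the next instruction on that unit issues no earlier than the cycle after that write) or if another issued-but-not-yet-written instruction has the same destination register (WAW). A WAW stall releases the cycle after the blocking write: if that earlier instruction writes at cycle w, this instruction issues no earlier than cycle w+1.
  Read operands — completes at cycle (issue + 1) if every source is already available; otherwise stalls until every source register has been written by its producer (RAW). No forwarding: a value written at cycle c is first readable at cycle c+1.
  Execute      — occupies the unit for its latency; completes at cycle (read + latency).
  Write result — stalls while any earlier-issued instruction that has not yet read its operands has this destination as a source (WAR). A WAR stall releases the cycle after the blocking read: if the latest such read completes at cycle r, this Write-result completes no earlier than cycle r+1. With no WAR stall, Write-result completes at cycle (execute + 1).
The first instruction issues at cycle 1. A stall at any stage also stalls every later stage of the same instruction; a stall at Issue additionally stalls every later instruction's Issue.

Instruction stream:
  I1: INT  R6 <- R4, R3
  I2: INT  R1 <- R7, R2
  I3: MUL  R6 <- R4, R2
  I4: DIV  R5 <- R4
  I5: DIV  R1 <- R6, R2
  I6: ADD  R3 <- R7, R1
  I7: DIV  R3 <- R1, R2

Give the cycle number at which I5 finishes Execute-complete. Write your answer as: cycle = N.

cycle = 27

I1 -> (1, 2, 3, 4)
I2 -> (5, 6, 7, 8)  // struct: INT busy until I1 writes@4
I3 -> (6, 7, 11, 12)
I4 -> (7, 8, 16, 17)
I5 -> (18, 19, 27, 28)  // struct: DIV busy until I4 writes@17
I6 -> (19, 29, 31, 32)  // RAW R1: wait I5 write@28
I7 -> (33, 34, 42, 43)  // WAW R3: wait I6 write@32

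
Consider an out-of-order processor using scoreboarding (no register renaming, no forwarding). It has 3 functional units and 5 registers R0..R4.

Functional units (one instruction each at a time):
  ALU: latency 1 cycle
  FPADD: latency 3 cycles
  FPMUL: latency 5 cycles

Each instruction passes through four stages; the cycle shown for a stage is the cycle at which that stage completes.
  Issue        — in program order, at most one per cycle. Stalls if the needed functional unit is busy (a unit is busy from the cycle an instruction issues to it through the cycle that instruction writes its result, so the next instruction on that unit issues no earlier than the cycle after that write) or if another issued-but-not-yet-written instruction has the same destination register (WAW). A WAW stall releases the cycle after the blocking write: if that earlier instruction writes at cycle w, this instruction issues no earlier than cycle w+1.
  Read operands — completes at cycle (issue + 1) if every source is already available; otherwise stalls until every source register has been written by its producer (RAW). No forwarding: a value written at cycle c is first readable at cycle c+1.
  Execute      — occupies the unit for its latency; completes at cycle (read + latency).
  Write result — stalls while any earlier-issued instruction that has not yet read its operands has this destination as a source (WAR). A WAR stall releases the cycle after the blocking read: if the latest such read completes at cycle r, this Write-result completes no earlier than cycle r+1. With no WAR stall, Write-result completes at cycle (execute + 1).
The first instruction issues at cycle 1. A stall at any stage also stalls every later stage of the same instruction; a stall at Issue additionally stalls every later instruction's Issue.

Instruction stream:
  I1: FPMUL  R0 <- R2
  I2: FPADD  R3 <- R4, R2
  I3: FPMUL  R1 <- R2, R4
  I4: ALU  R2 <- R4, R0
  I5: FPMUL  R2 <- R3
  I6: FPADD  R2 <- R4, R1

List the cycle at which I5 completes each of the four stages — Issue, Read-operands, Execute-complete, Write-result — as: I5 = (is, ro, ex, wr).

I5 = (17, 18, 23, 24)

cycle 1: I1→FPMUL
cycle 2: I1 RO; I2→FPADD
cycle 3: I2 RO
cycle 6: I2 EX
cycle 7: I1 EX; I2 WR R3
cycle 8: I1 WR R0
cycle 9: I3→FPMUL
cycle 10: I3 RO; I4→ALU
cycle 11: I4 RO
cycle 12: I4 EX
cycle 13: I4 WR R2
cycle 15: I3 EX
cycle 16: I3 WR R1
cycle 17: I5→FPMUL
cycle 18: I5 RO
cycle 23: I5 EX
cycle 24: I5 WR R2
cycle 25: I6→FPADD
cycle 26: I6 RO
cycle 29: I6 EX
cycle 30: I6 WR R2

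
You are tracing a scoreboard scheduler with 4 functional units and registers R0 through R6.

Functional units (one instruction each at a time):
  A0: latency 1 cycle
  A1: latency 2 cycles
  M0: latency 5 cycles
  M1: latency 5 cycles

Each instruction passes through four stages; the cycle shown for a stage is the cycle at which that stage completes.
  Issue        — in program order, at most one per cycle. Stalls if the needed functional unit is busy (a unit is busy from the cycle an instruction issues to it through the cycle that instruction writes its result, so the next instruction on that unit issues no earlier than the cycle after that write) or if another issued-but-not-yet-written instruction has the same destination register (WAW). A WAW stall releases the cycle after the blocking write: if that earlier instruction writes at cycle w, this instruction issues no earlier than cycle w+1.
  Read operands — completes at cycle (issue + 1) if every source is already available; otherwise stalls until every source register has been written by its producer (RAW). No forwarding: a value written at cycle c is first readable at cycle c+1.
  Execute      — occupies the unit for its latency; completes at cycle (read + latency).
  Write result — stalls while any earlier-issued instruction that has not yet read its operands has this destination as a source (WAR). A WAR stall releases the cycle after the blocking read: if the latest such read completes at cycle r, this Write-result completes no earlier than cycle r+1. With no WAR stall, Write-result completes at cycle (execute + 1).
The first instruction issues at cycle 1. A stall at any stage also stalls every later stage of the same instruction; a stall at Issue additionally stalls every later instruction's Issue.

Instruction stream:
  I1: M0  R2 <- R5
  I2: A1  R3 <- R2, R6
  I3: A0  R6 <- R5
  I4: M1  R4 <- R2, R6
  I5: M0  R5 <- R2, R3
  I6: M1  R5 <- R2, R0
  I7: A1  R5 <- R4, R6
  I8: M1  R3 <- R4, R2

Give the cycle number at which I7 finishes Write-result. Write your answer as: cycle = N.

c1: I1→M0
c2: I1 RO, I2→A1
c3: I3→A0
c4: I3 RO, I4→M1
c5: I3 EX
c7: I1 EX
c8: I1 WR R2
c9: I2 RO, I5→M0
c10: I3 WR R6
c11: I2 EX, I4 RO
c12: I2 WR R3
c13: I5 RO
c16: I4 EX
c17: I4 WR R4
c18: I5 EX
c19: I5 WR R5
c20: I6→M1
c21: I6 RO
c26: I6 EX
c27: I6 WR R5
c28: I7→A1
c29: I7 RO, I8→M1
c30: I8 RO
c31: I7 EX
c32: I7 WR R5
c35: I8 EX
c36: I8 WR R3

cycle = 32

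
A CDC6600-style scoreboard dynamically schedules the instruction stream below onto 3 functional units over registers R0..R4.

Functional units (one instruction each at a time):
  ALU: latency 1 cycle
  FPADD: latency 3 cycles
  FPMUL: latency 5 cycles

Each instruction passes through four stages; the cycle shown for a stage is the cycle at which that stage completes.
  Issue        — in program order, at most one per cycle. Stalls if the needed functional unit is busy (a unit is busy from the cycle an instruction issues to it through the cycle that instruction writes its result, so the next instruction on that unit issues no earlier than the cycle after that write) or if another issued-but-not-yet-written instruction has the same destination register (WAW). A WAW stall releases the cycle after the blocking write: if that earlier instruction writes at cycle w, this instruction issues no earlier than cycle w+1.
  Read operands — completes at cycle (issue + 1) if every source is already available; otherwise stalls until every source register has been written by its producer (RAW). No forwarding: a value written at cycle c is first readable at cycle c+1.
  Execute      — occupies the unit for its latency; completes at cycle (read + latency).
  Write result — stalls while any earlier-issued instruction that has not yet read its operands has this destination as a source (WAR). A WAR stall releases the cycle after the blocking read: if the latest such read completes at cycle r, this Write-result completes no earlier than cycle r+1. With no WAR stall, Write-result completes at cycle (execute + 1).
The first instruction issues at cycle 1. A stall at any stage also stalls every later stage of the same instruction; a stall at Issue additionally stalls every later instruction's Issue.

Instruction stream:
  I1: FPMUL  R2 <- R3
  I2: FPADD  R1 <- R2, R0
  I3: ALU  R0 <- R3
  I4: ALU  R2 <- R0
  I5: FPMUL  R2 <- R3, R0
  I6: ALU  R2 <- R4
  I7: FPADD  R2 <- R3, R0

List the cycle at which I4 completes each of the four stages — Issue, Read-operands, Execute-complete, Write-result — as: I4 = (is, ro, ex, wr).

I4 = (11, 12, 13, 14)

I1  is:1  ro:2  ex:7  wr:8
I2  is:2  ro:9  ex:12  wr:13  — RAW R2: wait I1 write@8
I3  is:3  ro:4  ex:5  wr:10  — WAR R0: wait I2 read@9
I4  is:11  ro:12  ex:13  wr:14  — struct: ALU busy until I3 writes@10
I5  is:15  ro:16  ex:21  wr:22  — WAW R2: wait I4 write@14
I6  is:23  ro:24  ex:25  wr:26  — WAW R2: wait I5 write@22
I7  is:27  ro:28  ex:31  wr:32  — WAW R2: wait I6 write@26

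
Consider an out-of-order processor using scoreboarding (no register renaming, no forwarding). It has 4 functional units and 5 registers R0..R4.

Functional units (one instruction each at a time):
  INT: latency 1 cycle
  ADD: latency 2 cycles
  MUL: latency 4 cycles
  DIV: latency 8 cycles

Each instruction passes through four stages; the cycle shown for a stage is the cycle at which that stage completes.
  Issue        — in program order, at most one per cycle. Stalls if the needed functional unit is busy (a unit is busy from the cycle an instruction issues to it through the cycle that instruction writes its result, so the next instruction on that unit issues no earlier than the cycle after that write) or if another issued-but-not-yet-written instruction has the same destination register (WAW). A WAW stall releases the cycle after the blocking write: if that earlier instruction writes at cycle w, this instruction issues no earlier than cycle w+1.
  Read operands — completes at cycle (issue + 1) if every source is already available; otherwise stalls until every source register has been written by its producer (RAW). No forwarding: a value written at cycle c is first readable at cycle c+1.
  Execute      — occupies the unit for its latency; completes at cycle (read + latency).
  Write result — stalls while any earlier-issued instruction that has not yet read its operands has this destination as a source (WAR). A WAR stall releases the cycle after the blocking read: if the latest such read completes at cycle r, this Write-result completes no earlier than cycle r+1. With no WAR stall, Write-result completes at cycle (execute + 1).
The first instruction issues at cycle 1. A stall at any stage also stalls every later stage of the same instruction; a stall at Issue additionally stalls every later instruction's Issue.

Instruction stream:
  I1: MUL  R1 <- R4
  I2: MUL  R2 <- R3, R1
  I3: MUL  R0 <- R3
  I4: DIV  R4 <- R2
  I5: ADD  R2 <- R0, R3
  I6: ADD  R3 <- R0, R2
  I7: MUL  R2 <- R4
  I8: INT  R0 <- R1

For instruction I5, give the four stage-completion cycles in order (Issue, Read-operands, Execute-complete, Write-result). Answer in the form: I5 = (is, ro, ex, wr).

I5 = (17, 22, 24, 25)

t=1  I1 dispatched to MUL
t=2  I1 operands ready
t=6  I1 complete
t=7  R1←I1
t=8  I2 dispatched to MUL
t=9  I2 operands ready
t=13  I2 complete
t=14  R2←I2
t=15  I3 dispatched to MUL
t=16  I3 operands ready, I4 dispatched to DIV
t=17  I4 operands ready, I5 dispatched to ADD
t=20  I3 complete
t=21  R0←I3
t=22  I5 operands ready
t=24  I5 complete
t=25  I4 complete, R2←I5
t=26  R4←I4, I6 dispatched to ADD
t=27  I6 operands ready, I7 dispatched to MUL
t=28  I7 operands ready, I8 dispatched to INT
t=29  I6 complete, I8 operands ready
t=30  R3←I6, I8 complete
t=31  R0←I8
t=32  I7 complete
t=33  R2←I7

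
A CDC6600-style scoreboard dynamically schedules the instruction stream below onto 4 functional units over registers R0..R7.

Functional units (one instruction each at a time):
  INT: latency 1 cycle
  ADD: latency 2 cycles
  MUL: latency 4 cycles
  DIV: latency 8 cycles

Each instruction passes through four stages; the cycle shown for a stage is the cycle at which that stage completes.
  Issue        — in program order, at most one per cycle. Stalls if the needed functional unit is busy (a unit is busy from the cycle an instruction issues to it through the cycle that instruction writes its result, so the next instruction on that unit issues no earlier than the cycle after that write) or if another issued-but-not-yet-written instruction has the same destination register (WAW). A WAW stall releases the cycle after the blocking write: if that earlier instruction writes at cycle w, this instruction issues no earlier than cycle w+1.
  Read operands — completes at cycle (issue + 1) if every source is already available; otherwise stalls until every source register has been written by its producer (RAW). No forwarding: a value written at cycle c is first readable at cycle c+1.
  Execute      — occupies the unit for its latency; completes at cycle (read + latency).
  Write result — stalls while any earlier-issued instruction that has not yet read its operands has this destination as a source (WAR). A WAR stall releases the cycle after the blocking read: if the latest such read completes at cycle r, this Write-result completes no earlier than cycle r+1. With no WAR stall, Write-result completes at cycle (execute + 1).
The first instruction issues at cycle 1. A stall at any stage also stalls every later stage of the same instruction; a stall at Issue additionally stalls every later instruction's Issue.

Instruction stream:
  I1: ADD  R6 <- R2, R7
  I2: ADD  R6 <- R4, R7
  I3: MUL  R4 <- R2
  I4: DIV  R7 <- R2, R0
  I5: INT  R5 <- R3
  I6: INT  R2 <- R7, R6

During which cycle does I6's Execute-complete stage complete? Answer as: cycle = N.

t=1  issue I1 (ADD)
t=2  I1 read-ops
t=4  I1 finished on ADD
t=5  I1→R6
t=6  issue I2 (ADD)
t=7  I2 read-ops, issue I3 (MUL)
t=8  I3 read-ops, issue I4 (DIV)
t=9  I2 finished on ADD, I4 read-ops, issue I5 (INT)
t=10  I2→R6, I5 read-ops
t=11  I5 finished on INT
t=12  I3 finished on MUL, I5→R5
t=13  I3→R4, issue I6 (INT)
t=17  I4 finished on DIV
t=18  I4→R7
t=19  I6 read-ops
t=20  I6 finished on INT
t=21  I6→R2

cycle = 20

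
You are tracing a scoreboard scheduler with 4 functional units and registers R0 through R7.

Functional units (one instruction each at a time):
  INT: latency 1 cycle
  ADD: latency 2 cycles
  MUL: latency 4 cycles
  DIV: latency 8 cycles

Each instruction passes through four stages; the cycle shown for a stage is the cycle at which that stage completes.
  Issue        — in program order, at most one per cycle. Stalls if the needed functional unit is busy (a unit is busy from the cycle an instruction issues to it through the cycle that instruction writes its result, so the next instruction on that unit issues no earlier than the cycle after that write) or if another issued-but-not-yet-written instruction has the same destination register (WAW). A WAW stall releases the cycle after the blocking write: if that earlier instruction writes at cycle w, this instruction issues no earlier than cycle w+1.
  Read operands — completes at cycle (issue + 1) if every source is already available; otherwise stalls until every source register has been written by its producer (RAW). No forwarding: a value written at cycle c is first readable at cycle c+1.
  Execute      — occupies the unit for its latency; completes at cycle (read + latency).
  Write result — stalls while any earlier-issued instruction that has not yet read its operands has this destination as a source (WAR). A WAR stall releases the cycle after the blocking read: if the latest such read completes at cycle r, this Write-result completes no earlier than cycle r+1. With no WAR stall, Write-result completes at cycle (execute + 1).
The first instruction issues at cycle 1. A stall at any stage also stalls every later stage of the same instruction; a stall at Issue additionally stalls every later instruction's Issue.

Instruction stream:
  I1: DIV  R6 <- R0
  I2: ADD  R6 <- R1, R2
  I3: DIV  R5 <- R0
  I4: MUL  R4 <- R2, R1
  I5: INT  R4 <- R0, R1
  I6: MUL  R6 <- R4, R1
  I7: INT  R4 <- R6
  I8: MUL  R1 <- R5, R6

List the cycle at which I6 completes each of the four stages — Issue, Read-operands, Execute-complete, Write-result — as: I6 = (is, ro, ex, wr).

I6 = (22, 25, 29, 30)

[1] I1 dispatched to DIV
[2] I1 operands ready
[10] I1 complete
[11] R6←I1
[12] I2 dispatched to ADD
[13] I2 operands ready | I3 dispatched to DIV
[14] I3 operands ready | I4 dispatched to MUL
[15] I2 complete | I4 operands ready
[16] R6←I2
[19] I4 complete
[20] R4←I4
[21] I5 dispatched to INT
[22] I3 complete | I5 operands ready | I6 dispatched to MUL
[23] R5←I3 | I5 complete
[24] R4←I5
[25] I6 operands ready | I7 dispatched to INT
[29] I6 complete
[30] R6←I6
[31] I7 operands ready | I8 dispatched to MUL
[32] I7 complete | I8 operands ready
[33] R4←I7
[36] I8 complete
[37] R1←I8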